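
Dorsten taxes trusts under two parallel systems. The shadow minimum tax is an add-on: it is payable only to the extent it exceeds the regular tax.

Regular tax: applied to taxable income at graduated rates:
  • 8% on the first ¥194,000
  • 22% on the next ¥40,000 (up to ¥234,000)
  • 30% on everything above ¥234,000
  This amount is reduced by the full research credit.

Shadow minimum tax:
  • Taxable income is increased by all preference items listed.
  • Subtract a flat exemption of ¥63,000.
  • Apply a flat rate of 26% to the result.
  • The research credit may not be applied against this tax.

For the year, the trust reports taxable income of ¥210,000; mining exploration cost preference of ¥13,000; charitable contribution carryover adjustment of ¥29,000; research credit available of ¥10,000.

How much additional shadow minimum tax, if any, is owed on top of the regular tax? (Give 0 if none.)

¥40,100

Shadow minimum tax:
  Adjusted income: ¥210,000 + ¥13,000 + ¥29,000 = ¥252,000
  Less exemption ¥63,000 → base ¥189,000
  ¥189,000 × 26% = ¥49,140

Regular tax:
  ¥194,000 × 8% = ¥15,520
  ¥16,000 × 22% = ¥3,520
  → ¥19,040
  Less research credit ¥10,000 → ¥9,040

Excess of shadow minimum tax over regular tax: ¥49,140 − ¥9,040 = ¥40,100.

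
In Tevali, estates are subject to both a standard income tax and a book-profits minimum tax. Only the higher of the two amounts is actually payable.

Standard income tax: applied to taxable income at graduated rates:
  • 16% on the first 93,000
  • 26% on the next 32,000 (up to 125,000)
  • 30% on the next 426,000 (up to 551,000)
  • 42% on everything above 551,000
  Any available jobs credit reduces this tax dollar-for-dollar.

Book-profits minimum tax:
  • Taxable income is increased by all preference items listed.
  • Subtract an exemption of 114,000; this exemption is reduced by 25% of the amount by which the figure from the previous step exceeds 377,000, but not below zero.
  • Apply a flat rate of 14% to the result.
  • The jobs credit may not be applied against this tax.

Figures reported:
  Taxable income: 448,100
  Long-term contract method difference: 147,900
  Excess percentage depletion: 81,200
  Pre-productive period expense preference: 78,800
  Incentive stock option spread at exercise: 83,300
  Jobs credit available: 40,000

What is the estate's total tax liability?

Standard income tax:
  93,000 × 16% = 14,880
  32,000 × 26% = 8,320
  323,100 × 30% = 96,930
  → 120,130
  Less jobs credit 40,000 → 80,130

Book-profits minimum tax:
  Adjusted income: 448,100 + 147,900 + 81,200 + 78,800 + 83,300 = 839,300
  Exemption: 25% × (839,300 − 377,000) = 115,575 ≥ 114,000, so the exemption is fully phased out
  Base: 839,300 − 0 = 839,300
  839,300 × 14% = 117,502

117,502 > 80,130, so the book-profits minimum tax is the binding amount.

117,502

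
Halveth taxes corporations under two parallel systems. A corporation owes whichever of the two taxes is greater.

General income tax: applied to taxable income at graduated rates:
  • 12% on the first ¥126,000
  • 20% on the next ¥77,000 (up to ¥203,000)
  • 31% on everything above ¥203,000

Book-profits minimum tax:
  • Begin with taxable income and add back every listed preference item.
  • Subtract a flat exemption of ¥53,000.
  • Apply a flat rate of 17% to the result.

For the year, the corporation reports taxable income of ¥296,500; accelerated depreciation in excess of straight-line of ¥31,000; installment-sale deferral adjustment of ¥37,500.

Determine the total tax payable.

¥59,505

Book-profits minimum tax:
  Adjusted income: ¥296,500 + ¥31,000 + ¥37,500 = ¥365,000
  Less exemption ¥53,000 → base ¥312,000
  ¥312,000 × 17% = ¥53,040

General income tax:
  ¥126,000 × 12% = ¥15,120
  ¥77,000 × 20% = ¥15,400
  ¥93,500 × 31% = ¥28,985
  → ¥59,505

¥59,505 > ¥53,040, so the general income tax governs.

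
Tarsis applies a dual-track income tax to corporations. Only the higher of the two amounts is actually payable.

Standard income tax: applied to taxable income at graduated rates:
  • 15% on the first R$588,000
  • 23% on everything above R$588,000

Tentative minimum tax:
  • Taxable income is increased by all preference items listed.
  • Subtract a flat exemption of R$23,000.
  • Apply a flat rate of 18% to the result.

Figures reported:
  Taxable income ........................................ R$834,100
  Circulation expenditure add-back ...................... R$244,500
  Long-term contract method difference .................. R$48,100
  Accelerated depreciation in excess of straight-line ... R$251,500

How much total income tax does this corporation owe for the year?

Standard income tax:
  R$588,000 × 15% = R$88,200
  R$246,100 × 23% = R$56,603
  → R$144,803

Tentative minimum tax:
  Adjusted income: R$834,100 + R$244,500 + R$48,100 + R$251,500 = R$1,378,200
  Less exemption R$23,000 → base R$1,355,200
  R$1,355,200 × 18% = R$243,936

R$243,936 > R$144,803, so the tentative minimum tax is the binding amount.

R$243,936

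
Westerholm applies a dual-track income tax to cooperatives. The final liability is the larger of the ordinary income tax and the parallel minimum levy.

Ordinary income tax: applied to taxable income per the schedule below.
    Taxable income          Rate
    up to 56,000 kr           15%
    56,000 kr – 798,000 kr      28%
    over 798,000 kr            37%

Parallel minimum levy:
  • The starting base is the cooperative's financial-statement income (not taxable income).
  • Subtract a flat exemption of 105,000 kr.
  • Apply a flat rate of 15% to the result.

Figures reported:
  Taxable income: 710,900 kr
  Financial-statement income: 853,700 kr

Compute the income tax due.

Parallel minimum levy:
  Base (financial-statement income): 853,700 kr
  Less exemption 105,000 kr → base 748,700 kr
  748,700 kr × 15% = 112,305 kr

Ordinary income tax:
  56,000 kr × 15% = 8,400 kr
  654,900 kr × 28% = 183,372 kr
  → 191,772 kr

191,772 kr > 112,305 kr, so the ordinary income tax governs.

191,772 kr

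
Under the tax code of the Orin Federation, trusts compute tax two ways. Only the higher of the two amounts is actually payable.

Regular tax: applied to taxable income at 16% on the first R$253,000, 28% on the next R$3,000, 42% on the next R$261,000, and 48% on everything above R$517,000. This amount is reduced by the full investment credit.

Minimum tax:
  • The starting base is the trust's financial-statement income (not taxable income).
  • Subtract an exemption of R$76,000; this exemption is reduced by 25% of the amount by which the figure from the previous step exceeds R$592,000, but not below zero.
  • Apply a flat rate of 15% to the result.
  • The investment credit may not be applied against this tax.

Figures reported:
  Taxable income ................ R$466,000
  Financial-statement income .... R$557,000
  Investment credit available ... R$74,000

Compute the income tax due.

R$72,150

Regular tax:
  R$253,000 × 16% = R$40,480
  R$3,000 × 28% = R$840
  R$210,000 × 42% = R$88,200
  → R$129,520
  Less investment credit R$74,000 → R$55,520

Minimum tax:
  Base (financial-statement income): R$557,000
  Exemption: R$557,000 ≤ R$592,000, so full R$76,000 applies
  Base: R$557,000 − R$76,000 = R$481,000
  R$481,000 × 15% = R$72,150

R$72,150 > R$55,520, so the minimum tax is the binding amount.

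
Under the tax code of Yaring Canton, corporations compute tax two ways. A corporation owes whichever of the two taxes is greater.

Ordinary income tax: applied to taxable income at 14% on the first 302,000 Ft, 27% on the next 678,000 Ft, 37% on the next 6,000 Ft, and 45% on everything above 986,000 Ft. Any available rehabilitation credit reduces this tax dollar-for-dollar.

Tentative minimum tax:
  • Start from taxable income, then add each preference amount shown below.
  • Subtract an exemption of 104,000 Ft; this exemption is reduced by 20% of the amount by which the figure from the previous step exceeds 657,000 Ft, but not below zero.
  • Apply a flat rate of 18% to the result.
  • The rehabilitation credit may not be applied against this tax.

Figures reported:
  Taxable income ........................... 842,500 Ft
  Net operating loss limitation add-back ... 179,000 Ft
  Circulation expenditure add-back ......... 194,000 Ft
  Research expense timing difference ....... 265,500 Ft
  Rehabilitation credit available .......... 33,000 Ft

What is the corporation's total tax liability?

266,580 Ft

Ordinary income tax:
  302,000 Ft × 14% = 42,280 Ft
  540,500 Ft × 27% = 145,935 Ft
  → 188,215 Ft
  Less rehabilitation credit 33,000 Ft → 155,215 Ft

Tentative minimum tax:
  Adjusted income: 842,500 Ft + 179,000 Ft + 194,000 Ft + 265,500 Ft = 1,481,000 Ft
  Exemption: 20% × (1,481,000 Ft − 657,000 Ft) = 164,800 Ft ≥ 104,000 Ft, so the exemption is fully phased out
  Base: 1,481,000 Ft − 0 Ft = 1,481,000 Ft
  1,481,000 Ft × 18% = 266,580 Ft

266,580 Ft > 155,215 Ft, so the tentative minimum tax is the binding amount.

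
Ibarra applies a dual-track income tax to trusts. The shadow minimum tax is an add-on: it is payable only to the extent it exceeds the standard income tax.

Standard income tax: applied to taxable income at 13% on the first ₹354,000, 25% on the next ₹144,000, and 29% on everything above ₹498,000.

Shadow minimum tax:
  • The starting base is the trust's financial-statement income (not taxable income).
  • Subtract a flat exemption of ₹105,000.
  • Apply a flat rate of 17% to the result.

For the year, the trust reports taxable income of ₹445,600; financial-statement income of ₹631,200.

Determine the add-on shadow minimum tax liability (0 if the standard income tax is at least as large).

₹20,534

Standard income tax:
  ₹354,000 × 13% = ₹46,020
  ₹91,600 × 25% = ₹22,900
  → ₹68,920

Shadow minimum tax:
  Base (financial-statement income): ₹631,200
  Less exemption ₹105,000 → base ₹526,200
  ₹526,200 × 17% = ₹89,454

Excess of shadow minimum tax over standard income tax: ₹89,454 − ₹68,920 = ₹20,534.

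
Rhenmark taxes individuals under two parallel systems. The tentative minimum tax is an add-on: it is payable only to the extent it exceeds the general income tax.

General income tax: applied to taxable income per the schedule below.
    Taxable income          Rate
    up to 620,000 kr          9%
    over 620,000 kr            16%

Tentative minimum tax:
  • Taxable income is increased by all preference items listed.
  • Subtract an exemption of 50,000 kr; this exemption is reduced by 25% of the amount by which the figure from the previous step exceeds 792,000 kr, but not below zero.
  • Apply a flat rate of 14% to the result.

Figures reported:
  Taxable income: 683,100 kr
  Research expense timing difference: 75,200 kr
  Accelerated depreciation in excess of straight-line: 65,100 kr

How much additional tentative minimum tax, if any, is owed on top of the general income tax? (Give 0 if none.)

43,479 kr

General income tax:
  620,000 kr × 9% = 55,800 kr
  63,100 kr × 16% = 10,096 kr
  → 65,896 kr

Tentative minimum tax:
  Adjusted income: 683,100 kr + 75,200 kr + 65,100 kr = 823,400 kr
  Exemption: 50,000 kr − 25% × (823,400 kr − 792,000 kr) = 50,000 kr − 7,850 kr = 42,150 kr
  Base: 823,400 kr − 42,150 kr = 781,250 kr
  781,250 kr × 14% = 109,375 kr

Excess of tentative minimum tax over general income tax: 109,375 kr − 65,896 kr = 43,479 kr.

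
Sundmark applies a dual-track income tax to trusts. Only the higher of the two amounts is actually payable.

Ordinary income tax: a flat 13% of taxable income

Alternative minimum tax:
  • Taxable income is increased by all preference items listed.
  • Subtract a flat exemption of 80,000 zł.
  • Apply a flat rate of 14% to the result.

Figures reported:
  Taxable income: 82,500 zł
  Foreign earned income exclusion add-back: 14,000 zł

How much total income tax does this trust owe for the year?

Alternative minimum tax:
  Adjusted income: 82,500 zł + 14,000 zł = 96,500 zł
  Less exemption 80,000 zł → base 16,500 zł
  16,500 zł × 14% = 2,310 zł

Ordinary income tax:
  82,500 zł × 13% = 10,725 zł

10,725 zł > 2,310 zł, so the ordinary income tax governs.

10,725 zł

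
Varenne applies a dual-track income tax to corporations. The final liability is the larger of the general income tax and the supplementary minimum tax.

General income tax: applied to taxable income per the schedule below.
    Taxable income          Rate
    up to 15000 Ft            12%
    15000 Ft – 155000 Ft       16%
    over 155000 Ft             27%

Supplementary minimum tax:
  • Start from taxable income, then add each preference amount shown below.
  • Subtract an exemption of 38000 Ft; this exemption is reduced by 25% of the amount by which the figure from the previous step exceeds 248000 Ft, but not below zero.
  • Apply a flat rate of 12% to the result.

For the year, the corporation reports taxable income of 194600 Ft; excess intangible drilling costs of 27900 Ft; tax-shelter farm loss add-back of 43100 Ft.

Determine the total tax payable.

34892 Ft

General income tax:
  15000 Ft × 12% = 1800 Ft
  140000 Ft × 16% = 22400 Ft
  39600 Ft × 27% = 10692 Ft
  → 34892 Ft

Supplementary minimum tax:
  Adjusted income: 194600 Ft + 27900 Ft + 43100 Ft = 265600 Ft
  Exemption: 38000 Ft − 25% × (265600 Ft − 248000 Ft) = 38000 Ft − 4400 Ft = 33600 Ft
  Base: 265600 Ft − 33600 Ft = 232000 Ft
  232000 Ft × 12% = 27840 Ft

34892 Ft > 27840 Ft, so the general income tax governs.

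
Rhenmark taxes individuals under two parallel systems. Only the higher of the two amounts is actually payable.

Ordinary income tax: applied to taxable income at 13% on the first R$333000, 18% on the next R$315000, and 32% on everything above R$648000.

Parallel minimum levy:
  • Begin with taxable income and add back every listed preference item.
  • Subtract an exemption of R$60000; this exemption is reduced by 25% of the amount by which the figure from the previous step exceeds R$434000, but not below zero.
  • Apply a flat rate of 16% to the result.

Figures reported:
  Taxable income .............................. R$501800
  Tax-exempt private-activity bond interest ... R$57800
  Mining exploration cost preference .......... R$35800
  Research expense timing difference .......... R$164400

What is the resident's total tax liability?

R$121568

Ordinary income tax:
  R$333000 × 13% = R$43290
  R$168800 × 18% = R$30384
  → R$73674

Parallel minimum levy:
  Adjusted income: R$501800 + R$57800 + R$35800 + R$164400 = R$759800
  Exemption: 25% × (R$759800 − R$434000) = R$81450 ≥ R$60000, so the exemption is fully phased out
  Base: R$759800 − R$0 = R$759800
  R$759800 × 16% = R$121568

R$121568 > R$73674, so the parallel minimum levy is the binding amount.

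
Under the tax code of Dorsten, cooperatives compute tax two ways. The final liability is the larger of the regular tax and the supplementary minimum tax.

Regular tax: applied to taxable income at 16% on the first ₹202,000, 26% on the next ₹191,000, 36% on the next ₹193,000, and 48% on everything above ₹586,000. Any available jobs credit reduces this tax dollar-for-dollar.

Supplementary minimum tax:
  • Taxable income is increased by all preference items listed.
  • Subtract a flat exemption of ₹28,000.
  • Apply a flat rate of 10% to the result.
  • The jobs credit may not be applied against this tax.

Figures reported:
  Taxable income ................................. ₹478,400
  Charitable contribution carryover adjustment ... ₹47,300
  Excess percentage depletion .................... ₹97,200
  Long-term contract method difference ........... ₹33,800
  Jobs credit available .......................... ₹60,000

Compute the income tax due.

₹62,870

Regular tax:
  ₹202,000 × 16% = ₹32,320
  ₹191,000 × 26% = ₹49,660
  ₹85,400 × 36% = ₹30,744
  → ₹112,724
  Less jobs credit ₹60,000 → ₹52,724

Supplementary minimum tax:
  Adjusted income: ₹478,400 + ₹47,300 + ₹97,200 + ₹33,800 = ₹656,700
  Less exemption ₹28,000 → base ₹628,700
  ₹628,700 × 10% = ₹62,870

₹62,870 > ₹52,724, so the supplementary minimum tax is the binding amount.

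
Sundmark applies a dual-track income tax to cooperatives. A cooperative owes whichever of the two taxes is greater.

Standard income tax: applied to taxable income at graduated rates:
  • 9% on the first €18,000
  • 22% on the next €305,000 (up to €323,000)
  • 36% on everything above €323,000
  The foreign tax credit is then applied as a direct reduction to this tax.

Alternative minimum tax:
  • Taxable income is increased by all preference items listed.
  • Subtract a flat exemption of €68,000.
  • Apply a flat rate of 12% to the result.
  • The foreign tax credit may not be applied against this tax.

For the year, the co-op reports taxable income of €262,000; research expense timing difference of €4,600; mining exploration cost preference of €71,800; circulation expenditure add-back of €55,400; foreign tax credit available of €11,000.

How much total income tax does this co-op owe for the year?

€44,300

Alternative minimum tax:
  Adjusted income: €262,000 + €4,600 + €71,800 + €55,400 = €393,800
  Less exemption €68,000 → base €325,800
  €325,800 × 12% = €39,096

Standard income tax:
  €18,000 × 9% = €1,620
  €244,000 × 22% = €53,680
  → €55,300
  Less foreign tax credit €11,000 → €44,300

€44,300 > €39,096, so the standard income tax governs.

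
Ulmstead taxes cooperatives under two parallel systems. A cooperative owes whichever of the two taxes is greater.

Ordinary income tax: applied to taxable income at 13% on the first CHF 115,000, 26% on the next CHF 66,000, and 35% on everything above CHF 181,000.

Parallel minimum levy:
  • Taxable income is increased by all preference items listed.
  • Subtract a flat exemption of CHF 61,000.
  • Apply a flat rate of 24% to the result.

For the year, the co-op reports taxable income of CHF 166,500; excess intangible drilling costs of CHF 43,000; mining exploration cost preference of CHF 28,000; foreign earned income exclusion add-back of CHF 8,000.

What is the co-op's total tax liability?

Parallel minimum levy:
  Adjusted income: CHF 166,500 + CHF 43,000 + CHF 28,000 + CHF 8,000 = CHF 245,500
  Less exemption CHF 61,000 → base CHF 184,500
  CHF 184,500 × 24% = CHF 44,280

Ordinary income tax:
  CHF 115,000 × 13% = CHF 14,950
  CHF 51,500 × 26% = CHF 13,390
  → CHF 28,340

CHF 44,280 > CHF 28,340, so the parallel minimum levy is the binding amount.

CHF 44,280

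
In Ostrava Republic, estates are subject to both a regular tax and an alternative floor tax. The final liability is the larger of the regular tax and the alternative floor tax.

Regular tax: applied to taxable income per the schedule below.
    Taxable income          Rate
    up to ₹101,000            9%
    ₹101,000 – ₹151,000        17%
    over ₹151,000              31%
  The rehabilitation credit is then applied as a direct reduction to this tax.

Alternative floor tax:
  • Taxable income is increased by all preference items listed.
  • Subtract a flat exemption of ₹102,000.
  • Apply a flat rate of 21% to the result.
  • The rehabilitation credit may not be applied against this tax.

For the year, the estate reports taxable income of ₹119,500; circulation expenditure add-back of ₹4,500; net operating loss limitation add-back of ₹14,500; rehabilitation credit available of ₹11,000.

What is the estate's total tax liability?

Regular tax:
  ₹101,000 × 9% = ₹9,090
  ₹18,500 × 17% = ₹3,145
  → ₹12,235
  Less rehabilitation credit ₹11,000 → ₹1,235

Alternative floor tax:
  Adjusted income: ₹119,500 + ₹4,500 + ₹14,500 = ₹138,500
  Less exemption ₹102,000 → base ₹36,500
  ₹36,500 × 21% = ₹7,665

₹7,665 > ₹1,235, so the alternative floor tax is the binding amount.

₹7,665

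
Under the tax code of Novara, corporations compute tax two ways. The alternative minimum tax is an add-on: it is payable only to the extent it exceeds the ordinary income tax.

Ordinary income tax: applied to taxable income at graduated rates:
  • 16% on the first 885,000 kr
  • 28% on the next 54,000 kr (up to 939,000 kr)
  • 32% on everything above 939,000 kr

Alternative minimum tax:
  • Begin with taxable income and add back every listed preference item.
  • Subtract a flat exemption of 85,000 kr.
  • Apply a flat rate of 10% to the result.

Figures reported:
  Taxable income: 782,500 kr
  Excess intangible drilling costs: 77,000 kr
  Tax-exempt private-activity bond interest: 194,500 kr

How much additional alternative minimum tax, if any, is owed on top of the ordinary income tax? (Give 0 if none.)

Alternative minimum tax:
  Adjusted income: 782,500 kr + 77,000 kr + 194,500 kr = 1,054,000 kr
  Less exemption 85,000 kr → base 969,000 kr
  969,000 kr × 10% = 96,900 kr

Ordinary income tax:
  782,500 kr × 16% = 125,200 kr

96,900 kr ≤ 125,200 kr, so no add-on is due.

0 kr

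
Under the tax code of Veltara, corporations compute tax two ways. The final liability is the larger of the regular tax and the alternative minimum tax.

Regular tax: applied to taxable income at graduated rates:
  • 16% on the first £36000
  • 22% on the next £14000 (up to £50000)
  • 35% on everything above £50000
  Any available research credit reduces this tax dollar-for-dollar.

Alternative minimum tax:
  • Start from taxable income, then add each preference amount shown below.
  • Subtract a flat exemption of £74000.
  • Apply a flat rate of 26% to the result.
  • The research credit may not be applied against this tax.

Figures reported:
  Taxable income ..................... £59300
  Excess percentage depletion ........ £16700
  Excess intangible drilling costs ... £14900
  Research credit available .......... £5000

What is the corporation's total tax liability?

Alternative minimum tax:
  Adjusted income: £59300 + £16700 + £14900 = £90900
  Less exemption £74000 → base £16900
  £16900 × 26% = £4394

Regular tax:
  £36000 × 16% = £5760
  £14000 × 22% = £3080
  £9300 × 35% = £3255
  → £12095
  Less research credit £5000 → £7095

£7095 > £4394, so the regular tax governs.

£7095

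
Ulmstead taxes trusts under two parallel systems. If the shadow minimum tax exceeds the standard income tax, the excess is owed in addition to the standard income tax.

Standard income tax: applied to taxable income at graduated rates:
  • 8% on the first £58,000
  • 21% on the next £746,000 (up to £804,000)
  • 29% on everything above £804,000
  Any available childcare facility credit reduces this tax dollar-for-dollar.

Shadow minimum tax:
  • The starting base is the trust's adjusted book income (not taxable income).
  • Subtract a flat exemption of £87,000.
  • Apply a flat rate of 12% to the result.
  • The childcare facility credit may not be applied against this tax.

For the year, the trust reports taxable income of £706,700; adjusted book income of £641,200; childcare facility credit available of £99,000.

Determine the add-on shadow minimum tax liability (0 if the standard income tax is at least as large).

Standard income tax:
  £58,000 × 8% = £4,640
  £648,700 × 21% = £136,227
  → £140,867
  Less childcare facility credit £99,000 → £41,867

Shadow minimum tax:
  Base (adjusted book income): £641,200
  Less exemption £87,000 → base £554,200
  £554,200 × 12% = £66,504

Excess of shadow minimum tax over standard income tax: £66,504 − £41,867 = £24,637.

£24,637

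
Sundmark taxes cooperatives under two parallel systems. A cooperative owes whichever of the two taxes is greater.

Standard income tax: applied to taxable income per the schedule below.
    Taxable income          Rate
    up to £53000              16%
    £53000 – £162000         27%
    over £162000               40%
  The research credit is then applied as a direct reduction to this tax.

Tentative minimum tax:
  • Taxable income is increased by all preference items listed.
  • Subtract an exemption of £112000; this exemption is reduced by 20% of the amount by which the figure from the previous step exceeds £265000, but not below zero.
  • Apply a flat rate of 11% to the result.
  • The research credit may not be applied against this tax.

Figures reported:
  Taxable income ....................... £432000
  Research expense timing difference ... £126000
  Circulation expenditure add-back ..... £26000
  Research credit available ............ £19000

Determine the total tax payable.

£126910

Standard income tax:
  £53000 × 16% = £8480
  £109000 × 27% = £29430
  £270000 × 40% = £108000
  → £145910
  Less research credit £19000 → £126910

Tentative minimum tax:
  Adjusted income: £432000 + £126000 + £26000 = £584000
  Exemption: £112000 − 20% × (£584000 − £265000) = £112000 − £63800 = £48200
  Base: £584000 − £48200 = £535800
  £535800 × 11% = £58938

£126910 > £58938, so the standard income tax governs.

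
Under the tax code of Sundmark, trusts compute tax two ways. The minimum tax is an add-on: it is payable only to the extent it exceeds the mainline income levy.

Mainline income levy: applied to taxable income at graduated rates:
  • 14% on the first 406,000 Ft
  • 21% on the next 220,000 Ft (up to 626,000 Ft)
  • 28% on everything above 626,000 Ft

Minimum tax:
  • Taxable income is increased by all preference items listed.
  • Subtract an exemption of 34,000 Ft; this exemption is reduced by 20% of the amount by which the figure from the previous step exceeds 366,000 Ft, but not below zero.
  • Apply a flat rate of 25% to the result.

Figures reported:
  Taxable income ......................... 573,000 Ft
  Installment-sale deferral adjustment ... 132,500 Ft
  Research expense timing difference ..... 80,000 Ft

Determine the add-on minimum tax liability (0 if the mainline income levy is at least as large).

Minimum tax:
  Adjusted income: 573,000 Ft + 132,500 Ft + 80,000 Ft = 785,500 Ft
  Exemption: 20% × (785,500 Ft − 366,000 Ft) = 83,900 Ft ≥ 34,000 Ft, so the exemption is fully phased out
  Base: 785,500 Ft − 0 Ft = 785,500 Ft
  785,500 Ft × 25% = 196,375 Ft

Mainline income levy:
  406,000 Ft × 14% = 56,840 Ft
  167,000 Ft × 21% = 35,070 Ft
  → 91,910 Ft

Excess of minimum tax over mainline income levy: 196,375 Ft − 91,910 Ft = 104,465 Ft.

104,465 Ft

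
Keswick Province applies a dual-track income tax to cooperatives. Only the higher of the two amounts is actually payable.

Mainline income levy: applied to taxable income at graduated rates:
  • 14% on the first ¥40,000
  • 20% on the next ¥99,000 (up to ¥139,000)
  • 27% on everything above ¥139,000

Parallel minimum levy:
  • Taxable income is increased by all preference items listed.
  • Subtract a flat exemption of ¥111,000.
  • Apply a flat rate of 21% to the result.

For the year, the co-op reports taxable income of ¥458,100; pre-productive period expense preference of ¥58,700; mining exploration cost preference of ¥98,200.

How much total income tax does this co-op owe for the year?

¥111,557

Mainline income levy:
  ¥40,000 × 14% = ¥5,600
  ¥99,000 × 20% = ¥19,800
  ¥319,100 × 27% = ¥86,157
  → ¥111,557

Parallel minimum levy:
  Adjusted income: ¥458,100 + ¥58,700 + ¥98,200 = ¥615,000
  Less exemption ¥111,000 → base ¥504,000
  ¥504,000 × 21% = ¥105,840

¥111,557 > ¥105,840, so the mainline income levy governs.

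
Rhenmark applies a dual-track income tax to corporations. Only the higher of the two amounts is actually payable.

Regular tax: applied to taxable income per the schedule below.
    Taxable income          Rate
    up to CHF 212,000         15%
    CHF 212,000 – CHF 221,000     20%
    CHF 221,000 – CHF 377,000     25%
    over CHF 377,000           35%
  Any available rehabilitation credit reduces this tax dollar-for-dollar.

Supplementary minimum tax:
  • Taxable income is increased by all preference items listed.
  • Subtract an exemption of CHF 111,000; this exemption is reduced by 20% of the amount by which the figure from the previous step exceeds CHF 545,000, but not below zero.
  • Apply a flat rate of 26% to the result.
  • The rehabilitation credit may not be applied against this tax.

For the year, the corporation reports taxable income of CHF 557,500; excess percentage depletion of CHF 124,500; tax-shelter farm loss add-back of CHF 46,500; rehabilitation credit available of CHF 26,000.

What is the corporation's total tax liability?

Regular tax:
  CHF 212,000 × 15% = CHF 31,800
  CHF 9,000 × 20% = CHF 1,800
  CHF 156,000 × 25% = CHF 39,000
  CHF 180,500 × 35% = CHF 63,175
  → CHF 135,775
  Less rehabilitation credit CHF 26,000 → CHF 109,775

Supplementary minimum tax:
  Adjusted income: CHF 557,500 + CHF 124,500 + CHF 46,500 = CHF 728,500
  Exemption: CHF 111,000 − 20% × (CHF 728,500 − CHF 545,000) = CHF 111,000 − CHF 36,700 = CHF 74,300
  Base: CHF 728,500 − CHF 74,300 = CHF 654,200
  CHF 654,200 × 26% = CHF 170,092

CHF 170,092 > CHF 109,775, so the supplementary minimum tax is the binding amount.

CHF 170,092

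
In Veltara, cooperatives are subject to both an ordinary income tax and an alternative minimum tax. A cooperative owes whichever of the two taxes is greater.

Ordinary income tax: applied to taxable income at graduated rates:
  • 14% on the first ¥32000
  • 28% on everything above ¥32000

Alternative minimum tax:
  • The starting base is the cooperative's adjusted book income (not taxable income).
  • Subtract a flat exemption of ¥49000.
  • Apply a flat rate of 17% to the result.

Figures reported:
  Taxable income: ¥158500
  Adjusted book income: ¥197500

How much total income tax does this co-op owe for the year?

¥39900

Alternative minimum tax:
  Base (adjusted book income): ¥197500
  Less exemption ¥49000 → base ¥148500
  ¥148500 × 17% = ¥25245

Ordinary income tax:
  ¥32000 × 14% = ¥4480
  ¥126500 × 28% = ¥35420
  → ¥39900

¥39900 > ¥25245, so the ordinary income tax governs.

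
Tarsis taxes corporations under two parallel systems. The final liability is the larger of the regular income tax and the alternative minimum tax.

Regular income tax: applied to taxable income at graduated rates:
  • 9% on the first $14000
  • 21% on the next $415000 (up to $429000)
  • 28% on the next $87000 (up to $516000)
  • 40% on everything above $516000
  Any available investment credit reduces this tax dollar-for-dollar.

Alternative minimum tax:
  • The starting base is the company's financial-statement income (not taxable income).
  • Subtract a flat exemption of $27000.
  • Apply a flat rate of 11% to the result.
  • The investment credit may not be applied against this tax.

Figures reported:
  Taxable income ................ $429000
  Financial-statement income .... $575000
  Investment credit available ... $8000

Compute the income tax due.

$80410

Alternative minimum tax:
  Base (financial-statement income): $575000
  Less exemption $27000 → base $548000
  $548000 × 11% = $60280

Regular income tax:
  $14000 × 9% = $1260
  $415000 × 21% = $87150
  → $88410
  Less investment credit $8000 → $80410

$80410 > $60280, so the regular income tax governs.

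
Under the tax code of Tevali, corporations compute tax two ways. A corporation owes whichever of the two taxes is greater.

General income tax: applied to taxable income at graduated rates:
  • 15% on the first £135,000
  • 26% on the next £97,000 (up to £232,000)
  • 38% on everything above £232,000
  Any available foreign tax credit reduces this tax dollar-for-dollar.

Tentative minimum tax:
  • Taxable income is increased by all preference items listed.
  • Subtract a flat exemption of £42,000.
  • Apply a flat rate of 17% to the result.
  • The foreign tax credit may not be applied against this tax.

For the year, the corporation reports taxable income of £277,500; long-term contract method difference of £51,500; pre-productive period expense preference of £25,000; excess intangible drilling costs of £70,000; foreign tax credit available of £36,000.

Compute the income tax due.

£64,940

Tentative minimum tax:
  Adjusted income: £277,500 + £51,500 + £25,000 + £70,000 = £424,000
  Less exemption £42,000 → base £382,000
  £382,000 × 17% = £64,940

General income tax:
  £135,000 × 15% = £20,250
  £97,000 × 26% = £25,220
  £45,500 × 38% = £17,290
  → £62,760
  Less foreign tax credit £36,000 → £26,760

£64,940 > £26,760, so the tentative minimum tax is the binding amount.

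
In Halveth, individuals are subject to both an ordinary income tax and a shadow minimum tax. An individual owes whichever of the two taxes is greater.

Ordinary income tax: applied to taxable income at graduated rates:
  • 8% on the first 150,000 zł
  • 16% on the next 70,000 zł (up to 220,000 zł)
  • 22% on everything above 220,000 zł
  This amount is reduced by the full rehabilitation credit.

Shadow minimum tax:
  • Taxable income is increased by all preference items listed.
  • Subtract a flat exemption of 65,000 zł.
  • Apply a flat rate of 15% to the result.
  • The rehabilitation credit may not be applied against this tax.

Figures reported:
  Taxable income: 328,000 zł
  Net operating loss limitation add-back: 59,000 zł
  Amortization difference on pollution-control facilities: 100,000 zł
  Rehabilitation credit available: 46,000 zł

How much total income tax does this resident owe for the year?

Ordinary income tax:
  150,000 zł × 8% = 12,000 zł
  70,000 zł × 16% = 11,200 zł
  108,000 zł × 22% = 23,760 zł
  → 46,960 zł
  Less rehabilitation credit 46,000 zł → 960 zł

Shadow minimum tax:
  Adjusted income: 328,000 zł + 59,000 zł + 100,000 zł = 487,000 zł
  Less exemption 65,000 zł → base 422,000 zł
  422,000 zł × 15% = 63,300 zł

63,300 zł > 960 zł, so the shadow minimum tax is the binding amount.

63,300 zł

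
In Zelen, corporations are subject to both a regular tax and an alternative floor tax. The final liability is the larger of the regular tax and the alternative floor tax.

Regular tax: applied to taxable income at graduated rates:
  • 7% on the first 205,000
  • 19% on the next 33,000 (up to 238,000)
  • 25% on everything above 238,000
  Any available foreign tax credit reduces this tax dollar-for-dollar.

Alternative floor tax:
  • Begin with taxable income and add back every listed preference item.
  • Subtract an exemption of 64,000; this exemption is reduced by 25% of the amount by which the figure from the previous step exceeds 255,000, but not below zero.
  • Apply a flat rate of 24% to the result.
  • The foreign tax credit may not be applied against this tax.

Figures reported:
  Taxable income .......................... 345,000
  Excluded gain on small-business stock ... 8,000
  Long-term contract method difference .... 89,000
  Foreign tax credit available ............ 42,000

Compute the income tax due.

101,940

Alternative floor tax:
  Adjusted income: 345,000 + 8,000 + 89,000 = 442,000
  Exemption: 64,000 − 25% × (442,000 − 255,000) = 64,000 − 46,750 = 17,250
  Base: 442,000 − 17,250 = 424,750
  424,750 × 24% = 101,940

Regular tax:
  205,000 × 7% = 14,350
  33,000 × 19% = 6,270
  107,000 × 25% = 26,750
  → 47,370
  Less foreign tax credit 42,000 → 5,370

101,940 > 5,370, so the alternative floor tax is the binding amount.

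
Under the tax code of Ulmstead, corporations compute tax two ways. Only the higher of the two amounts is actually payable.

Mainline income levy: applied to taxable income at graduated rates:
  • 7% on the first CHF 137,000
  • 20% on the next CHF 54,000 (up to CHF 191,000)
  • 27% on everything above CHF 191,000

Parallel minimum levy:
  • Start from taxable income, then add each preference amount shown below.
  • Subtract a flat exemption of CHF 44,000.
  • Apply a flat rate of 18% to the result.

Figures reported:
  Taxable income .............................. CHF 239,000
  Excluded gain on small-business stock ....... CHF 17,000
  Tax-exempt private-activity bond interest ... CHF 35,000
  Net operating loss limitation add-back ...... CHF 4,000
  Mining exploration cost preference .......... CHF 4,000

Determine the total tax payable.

Mainline income levy:
  CHF 137,000 × 7% = CHF 9,590
  CHF 54,000 × 20% = CHF 10,800
  CHF 48,000 × 27% = CHF 12,960
  → CHF 33,350

Parallel minimum levy:
  Adjusted income: CHF 239,000 + CHF 17,000 + CHF 35,000 + CHF 4,000 + CHF 4,000 = CHF 299,000
  Less exemption CHF 44,000 → base CHF 255,000
  CHF 255,000 × 18% = CHF 45,900

CHF 45,900 > CHF 33,350, so the parallel minimum levy is the binding amount.

CHF 45,900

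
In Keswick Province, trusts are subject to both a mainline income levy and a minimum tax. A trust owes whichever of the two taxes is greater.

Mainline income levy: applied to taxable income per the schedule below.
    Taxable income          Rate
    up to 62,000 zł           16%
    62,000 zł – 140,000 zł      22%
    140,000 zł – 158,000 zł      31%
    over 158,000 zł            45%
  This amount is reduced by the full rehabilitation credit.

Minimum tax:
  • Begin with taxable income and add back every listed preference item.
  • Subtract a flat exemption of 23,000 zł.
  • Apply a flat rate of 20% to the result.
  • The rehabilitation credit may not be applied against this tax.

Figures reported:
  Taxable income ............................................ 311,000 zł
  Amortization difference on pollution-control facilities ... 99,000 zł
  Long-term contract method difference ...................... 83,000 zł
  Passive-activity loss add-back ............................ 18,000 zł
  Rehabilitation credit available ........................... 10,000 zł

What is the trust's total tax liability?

Mainline income levy:
  62,000 zł × 16% = 9,920 zł
  78,000 zł × 22% = 17,160 zł
  18,000 zł × 31% = 5,580 zł
  153,000 zł × 45% = 68,850 zł
  → 101,510 zł
  Less rehabilitation credit 10,000 zł → 91,510 zł

Minimum tax:
  Adjusted income: 311,000 zł + 99,000 zł + 83,000 zł + 18,000 zł = 511,000 zł
  Less exemption 23,000 zł → base 488,000 zł
  488,000 zł × 20% = 97,600 zł

97,600 zł > 91,510 zł, so the minimum tax is the binding amount.

97,600 zł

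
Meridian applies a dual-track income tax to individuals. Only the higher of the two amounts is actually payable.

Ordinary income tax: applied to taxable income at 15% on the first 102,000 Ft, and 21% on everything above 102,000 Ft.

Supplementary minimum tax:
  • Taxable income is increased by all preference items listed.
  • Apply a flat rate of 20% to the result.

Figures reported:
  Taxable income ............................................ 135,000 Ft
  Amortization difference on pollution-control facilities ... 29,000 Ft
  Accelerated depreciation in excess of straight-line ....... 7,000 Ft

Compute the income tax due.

Ordinary income tax:
  102,000 Ft × 15% = 15,300 Ft
  33,000 Ft × 21% = 6,930 Ft
  → 22,230 Ft

Supplementary minimum tax:
  Adjusted income: 135,000 Ft + 29,000 Ft + 7,000 Ft = 171,000 Ft
  171,000 Ft × 20% = 34,200 Ft

34,200 Ft > 22,230 Ft, so the supplementary minimum tax is the binding amount.

34,200 Ft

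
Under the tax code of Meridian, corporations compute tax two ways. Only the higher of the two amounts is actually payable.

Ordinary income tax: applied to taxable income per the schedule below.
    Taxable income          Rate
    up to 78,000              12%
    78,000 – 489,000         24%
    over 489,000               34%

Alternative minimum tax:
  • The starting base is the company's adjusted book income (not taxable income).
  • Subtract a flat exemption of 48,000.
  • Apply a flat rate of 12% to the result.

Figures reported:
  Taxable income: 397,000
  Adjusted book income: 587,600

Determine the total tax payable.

Ordinary income tax:
  78,000 × 12% = 9,360
  319,000 × 24% = 76,560
  → 85,920

Alternative minimum tax:
  Base (adjusted book income): 587,600
  Less exemption 48,000 → base 539,600
  539,600 × 12% = 64,752

85,920 > 64,752, so the ordinary income tax governs.

85,920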